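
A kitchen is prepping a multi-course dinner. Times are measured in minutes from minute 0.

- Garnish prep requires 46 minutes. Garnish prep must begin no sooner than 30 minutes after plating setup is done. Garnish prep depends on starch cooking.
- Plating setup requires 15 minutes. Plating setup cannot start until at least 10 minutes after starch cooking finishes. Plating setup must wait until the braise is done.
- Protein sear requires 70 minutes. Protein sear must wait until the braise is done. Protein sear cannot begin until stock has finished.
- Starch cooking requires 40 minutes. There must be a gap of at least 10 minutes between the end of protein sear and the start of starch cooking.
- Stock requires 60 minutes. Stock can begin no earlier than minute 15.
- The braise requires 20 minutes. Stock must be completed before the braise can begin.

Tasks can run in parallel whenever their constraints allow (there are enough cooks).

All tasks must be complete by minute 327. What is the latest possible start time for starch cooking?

Garnish prep must finish by minute 327; it takes 46 minutes, so it must start by 327 − 46 = minute 281.
Plating setup feeds into garnish prep (must start by minute 281, minus 30-minute gap → minute 251); so plating setup must finish by minute 251 and therefore start by minute 236.
For starch cooking: plating setup (must start by minute 236, minus 10-minute gap → minute 226); garnish prep (must start by minute 281). The most restrictive is minute 226; with a 40-minute duration, starch cooking must start by minute 186.

186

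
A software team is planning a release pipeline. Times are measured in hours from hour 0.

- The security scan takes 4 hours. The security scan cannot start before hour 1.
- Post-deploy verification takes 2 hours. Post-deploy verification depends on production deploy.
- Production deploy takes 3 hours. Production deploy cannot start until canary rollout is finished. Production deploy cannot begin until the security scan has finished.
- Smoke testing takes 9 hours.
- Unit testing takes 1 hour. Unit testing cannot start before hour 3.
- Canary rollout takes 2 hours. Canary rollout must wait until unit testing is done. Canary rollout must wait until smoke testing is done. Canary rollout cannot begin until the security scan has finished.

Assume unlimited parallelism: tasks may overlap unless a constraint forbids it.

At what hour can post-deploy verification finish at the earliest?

16

Smoke testing has no prerequisites, so it starts at hour 0 and finishes at hour 9.
The security scan waits on its own release at hour 1, so it starts at hour 1 and finishes at 1 + 4 = hour 5.
After its own release at hour 3, unit testing can start at hour 3 and finishes at hour 4.
Canary rollout has to wait for unit testing (finishes hour 4); smoke testing (finishes hour 9); the security scan (finishes hour 5). The latest of these is hour 9, so canary rollout runs hour 9 to 9 + 2 = hour 11.
For production deploy: canary rollout (finishes hour 11); the security scan (finishes hour 5). Taking the maximum gives a start of hour 11, and it finishes at 11 + 3 = hour 14.
After production deploy (finishes hour 14), post-deploy verification can start at hour 14 and finishes at hour 16.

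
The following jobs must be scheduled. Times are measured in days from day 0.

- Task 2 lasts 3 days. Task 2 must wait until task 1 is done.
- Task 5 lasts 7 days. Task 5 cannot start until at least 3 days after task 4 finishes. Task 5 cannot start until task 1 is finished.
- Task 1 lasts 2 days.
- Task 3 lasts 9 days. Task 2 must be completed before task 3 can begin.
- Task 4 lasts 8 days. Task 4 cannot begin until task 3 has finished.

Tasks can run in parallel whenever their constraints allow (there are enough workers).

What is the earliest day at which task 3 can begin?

5

Task 1 can start immediately at day 0; it finishes at day 2.
After task 1 (finishes day 2), task 2 can start at day 2 and finishes at day 5.
Task 3 waits on task 2 (finishes day 5), so the earliest it can start is day 5.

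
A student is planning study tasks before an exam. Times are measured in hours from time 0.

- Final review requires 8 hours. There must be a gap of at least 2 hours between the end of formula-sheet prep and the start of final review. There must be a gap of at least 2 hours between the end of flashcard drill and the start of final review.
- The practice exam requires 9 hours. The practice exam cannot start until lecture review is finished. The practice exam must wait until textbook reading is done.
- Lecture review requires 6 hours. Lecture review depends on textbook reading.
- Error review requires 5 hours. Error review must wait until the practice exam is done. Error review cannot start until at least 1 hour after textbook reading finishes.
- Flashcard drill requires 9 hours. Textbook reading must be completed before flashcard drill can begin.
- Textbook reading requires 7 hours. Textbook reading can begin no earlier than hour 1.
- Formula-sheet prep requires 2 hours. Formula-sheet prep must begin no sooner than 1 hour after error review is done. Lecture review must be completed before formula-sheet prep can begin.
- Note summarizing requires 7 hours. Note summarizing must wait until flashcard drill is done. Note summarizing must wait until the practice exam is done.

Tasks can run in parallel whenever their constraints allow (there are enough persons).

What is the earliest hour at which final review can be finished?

After its own release at hour 1, textbook reading can start at hour 1 and finishes at hour 8.
After textbook reading (finishes hour 8), flashcard drill can start at hour 8 and finishes at hour 17.
After textbook reading (finishes hour 8), lecture review can start at hour 8 and finishes at hour 14.
The practice exam needs all of lecture review (finishes hour 14); textbook reading (finishes hour 8). That puts its earliest start at hour 14; it finishes at 14 + 9 = hour 23.
For error review: the practice exam (finishes hour 23); textbook reading (finishes hour 8, plus 1-hour gap → hour 9). Taking the maximum gives a start of hour 23, and it finishes at 23 + 5 = hour 28.
Formula-sheet prep has to wait for error review (finishes hour 28, plus 1-hour gap → hour 29); lecture review (finishes hour 14). The latest of these is hour 29, so formula-sheet prep runs hour 29 to 29 + 2 = hour 31.
For final review: formula-sheet prep (finishes hour 31, plus 2-hour gap → hour 33); flashcard drill (finishes hour 17, plus 2-hour gap → hour 19). Taking the maximum gives a start of hour 33, and it finishes at 33 + 8 = hour 41.

41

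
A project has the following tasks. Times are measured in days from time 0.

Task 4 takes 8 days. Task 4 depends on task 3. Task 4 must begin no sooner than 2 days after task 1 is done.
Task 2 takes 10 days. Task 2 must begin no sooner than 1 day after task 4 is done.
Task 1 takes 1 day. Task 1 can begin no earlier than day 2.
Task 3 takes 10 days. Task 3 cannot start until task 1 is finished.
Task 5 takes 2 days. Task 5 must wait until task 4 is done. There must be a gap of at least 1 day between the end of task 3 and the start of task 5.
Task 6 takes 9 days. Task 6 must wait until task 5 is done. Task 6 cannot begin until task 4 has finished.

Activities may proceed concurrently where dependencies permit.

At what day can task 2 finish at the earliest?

32

Task 1 cannot begin until its own release at day 2. It runs from day 2 to 2 + 1 = day 3.
Task 3 waits on task 1 (finishes day 3), so it starts at day 3 and finishes at 3 + 10 = day 13.
For task 4: task 3 (finishes day 13); task 1 (finishes day 3, plus 2-day gap → day 5). Taking the maximum gives a start of day 13, and it finishes at 13 + 8 = day 21.
Task 2 waits on task 4 (finishes day 21, plus 1-day gap → day 22), so it starts at day 22 and finishes at 22 + 10 = day 32.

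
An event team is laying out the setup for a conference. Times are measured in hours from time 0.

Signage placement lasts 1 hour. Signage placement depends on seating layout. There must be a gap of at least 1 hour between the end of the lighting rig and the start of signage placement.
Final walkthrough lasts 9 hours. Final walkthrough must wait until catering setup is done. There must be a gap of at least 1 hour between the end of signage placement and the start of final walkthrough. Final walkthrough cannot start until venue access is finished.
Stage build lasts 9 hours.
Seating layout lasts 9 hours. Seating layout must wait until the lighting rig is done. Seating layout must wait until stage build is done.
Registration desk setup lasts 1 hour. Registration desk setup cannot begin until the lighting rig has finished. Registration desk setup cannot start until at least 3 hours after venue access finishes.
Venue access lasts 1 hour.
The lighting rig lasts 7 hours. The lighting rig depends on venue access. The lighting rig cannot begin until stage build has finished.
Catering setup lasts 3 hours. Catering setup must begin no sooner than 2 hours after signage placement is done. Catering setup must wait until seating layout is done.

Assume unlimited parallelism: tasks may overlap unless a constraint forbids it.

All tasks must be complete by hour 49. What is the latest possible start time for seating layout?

To finish by hour 49, final walkthrough (duration 9) must start no later than hour 40.
Catering setup has to be done before final walkthrough (must start by hour 40). That means finishing by hour 40, i.e. starting by 40 − 3 = hour 37.
For signage placement: catering setup (must start by hour 37, minus 2-hour gap → hour 35); final walkthrough (must start by hour 40, minus 1-hour gap → hour 39). The most restrictive is hour 35; with a 1-hour duration, signage placement must start by hour 34.
Seating layout has several dependents: signage placement (must start by hour 34); catering setup (must start by hour 37). The earliest of those limits is hour 34, so seating layout must start by 34 − 9 = hour 25.

25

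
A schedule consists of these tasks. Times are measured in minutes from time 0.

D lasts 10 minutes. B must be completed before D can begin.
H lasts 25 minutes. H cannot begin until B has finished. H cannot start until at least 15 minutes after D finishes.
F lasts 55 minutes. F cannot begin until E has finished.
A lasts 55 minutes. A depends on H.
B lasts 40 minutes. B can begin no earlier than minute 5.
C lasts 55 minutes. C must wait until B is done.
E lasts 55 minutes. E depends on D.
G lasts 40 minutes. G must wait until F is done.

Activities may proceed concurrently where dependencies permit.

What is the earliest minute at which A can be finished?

150

B cannot begin until its own release at minute 5. It runs from minute 5 to 5 + 40 = minute 45.
After B (finishes minute 45), D can start at minute 45 and finishes at minute 55.
For H: B (finishes minute 45); D (finishes minute 55, plus 15-minute gap → minute 70). Taking the maximum gives a start of minute 70, and it finishes at 70 + 25 = minute 95.
A waits on H (finishes minute 95), so it starts at minute 95 and finishes at 95 + 55 = minute 150.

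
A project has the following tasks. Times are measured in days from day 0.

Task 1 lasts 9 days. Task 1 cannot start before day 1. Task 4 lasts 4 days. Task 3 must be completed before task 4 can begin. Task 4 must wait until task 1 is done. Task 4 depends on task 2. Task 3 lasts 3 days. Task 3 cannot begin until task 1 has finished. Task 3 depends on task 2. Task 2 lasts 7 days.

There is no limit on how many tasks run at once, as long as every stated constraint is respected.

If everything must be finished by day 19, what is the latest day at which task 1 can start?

3

To finish by day 19, task 4 (duration 4) must start no later than day 15.
Since task 4 (must start by day 15) depends on it, task 3 must finish by day 15. Backing off its 3-day duration gives a latest start of day 12.
Task 1 has several dependents: task 3 (must start by day 12); task 4 (must start by day 15). The earliest of those limits is day 12, so task 1 must start by 12 − 9 = day 3.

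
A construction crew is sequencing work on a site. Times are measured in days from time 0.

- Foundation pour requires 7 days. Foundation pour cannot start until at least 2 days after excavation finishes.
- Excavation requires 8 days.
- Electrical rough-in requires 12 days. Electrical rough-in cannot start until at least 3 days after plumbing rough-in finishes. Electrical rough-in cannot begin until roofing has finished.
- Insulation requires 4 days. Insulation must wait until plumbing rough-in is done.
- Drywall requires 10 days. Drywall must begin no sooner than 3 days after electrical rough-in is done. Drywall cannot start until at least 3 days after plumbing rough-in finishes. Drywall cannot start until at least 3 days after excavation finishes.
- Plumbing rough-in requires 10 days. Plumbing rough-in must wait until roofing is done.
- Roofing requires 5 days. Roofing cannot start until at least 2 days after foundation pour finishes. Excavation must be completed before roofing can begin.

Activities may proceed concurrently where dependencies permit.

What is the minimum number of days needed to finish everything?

62

Excavation can start immediately at day 0; it finishes at day 8.
Foundation pour waits on excavation (finishes day 8, plus 2-day gap → day 10), so it starts at day 10 and finishes at 10 + 7 = day 17.
Roofing cannot start until foundation pour (finishes day 17, plus 2-day gap → day 19); excavation (finishes day 8). The controlling bound is day 19, so roofing finishes at 19 + 5 = day 24.
After roofing (finishes day 24), plumbing rough-in can start at day 24 and finishes at day 34.
After plumbing rough-in (finishes day 34), insulation can start at day 34 and finishes at day 38.
For electrical rough-in: plumbing rough-in (finishes day 34, plus 3-day gap → day 37); roofing (finishes day 24). Taking the maximum gives a start of day 37, and it finishes at 37 + 12 = day 49.
For drywall: electrical rough-in (finishes day 49, plus 3-day gap → day 52); plumbing rough-in (finishes day 34, plus 3-day gap → day 37); excavation (finishes day 8, plus 3-day gap → day 11). Taking the maximum gives a start of day 52, and it finishes at 52 + 10 = day 62.
All tasks are finished once the last one completes. Finish times: Excavation at 8, Foundation pour at 17, Roofing at 24, Plumbing rough-in at 34, Electrical rough-in at 49, Insulation at 38, Drywall at 62. The latest is day 62.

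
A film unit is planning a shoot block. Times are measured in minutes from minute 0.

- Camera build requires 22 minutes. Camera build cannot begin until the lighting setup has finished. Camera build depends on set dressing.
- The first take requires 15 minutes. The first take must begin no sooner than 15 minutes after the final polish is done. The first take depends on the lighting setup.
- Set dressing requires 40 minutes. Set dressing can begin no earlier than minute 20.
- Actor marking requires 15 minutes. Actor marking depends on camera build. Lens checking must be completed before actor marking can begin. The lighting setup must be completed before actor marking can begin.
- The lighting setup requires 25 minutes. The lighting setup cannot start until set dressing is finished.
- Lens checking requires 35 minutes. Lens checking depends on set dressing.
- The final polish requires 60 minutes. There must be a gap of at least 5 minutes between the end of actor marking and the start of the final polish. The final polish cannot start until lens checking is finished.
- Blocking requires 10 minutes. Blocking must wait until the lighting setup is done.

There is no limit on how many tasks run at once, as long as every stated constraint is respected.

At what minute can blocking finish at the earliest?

Set dressing cannot begin until its own release at minute 20. It runs from minute 20 to 20 + 40 = minute 60.
The lighting setup cannot begin until set dressing (finishes minute 60). It runs from minute 60 to 60 + 25 = minute 85.
Blocking waits on the lighting setup (finishes minute 85), so it starts at minute 85 and finishes at 85 + 10 = minute 95.

95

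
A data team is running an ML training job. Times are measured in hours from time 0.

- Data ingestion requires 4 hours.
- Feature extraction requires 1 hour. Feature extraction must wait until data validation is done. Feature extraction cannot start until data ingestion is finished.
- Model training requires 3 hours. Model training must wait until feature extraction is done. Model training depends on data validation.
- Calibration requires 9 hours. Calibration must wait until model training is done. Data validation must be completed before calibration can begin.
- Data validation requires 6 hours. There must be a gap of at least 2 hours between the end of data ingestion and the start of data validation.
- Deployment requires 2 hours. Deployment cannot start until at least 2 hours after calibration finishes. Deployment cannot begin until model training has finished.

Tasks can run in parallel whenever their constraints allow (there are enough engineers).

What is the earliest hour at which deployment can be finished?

29

Data ingestion has no prerequisites, so it starts at hour 0 and finishes at hour 4.
After data ingestion (finishes hour 4, plus 2-hour gap → hour 6), data validation can start at hour 6 and finishes at hour 12.
Feature extraction has to wait for data validation (finishes hour 12); data ingestion (finishes hour 4). The latest of these is hour 12, so feature extraction runs hour 12 to 12 + 1 = hour 13.
For model training: feature extraction (finishes hour 13); data validation (finishes hour 12). Taking the maximum gives a start of hour 13, and it finishes at 13 + 3 = hour 16.
For calibration: model training (finishes hour 16); data validation (finishes hour 12). Taking the maximum gives a start of hour 16, and it finishes at 16 + 9 = hour 25.
Deployment cannot start until calibration (finishes hour 25, plus 2-hour gap → hour 27); model training (finishes hour 16). The controlling bound is hour 27, so deployment finishes at 27 + 2 = hour 29.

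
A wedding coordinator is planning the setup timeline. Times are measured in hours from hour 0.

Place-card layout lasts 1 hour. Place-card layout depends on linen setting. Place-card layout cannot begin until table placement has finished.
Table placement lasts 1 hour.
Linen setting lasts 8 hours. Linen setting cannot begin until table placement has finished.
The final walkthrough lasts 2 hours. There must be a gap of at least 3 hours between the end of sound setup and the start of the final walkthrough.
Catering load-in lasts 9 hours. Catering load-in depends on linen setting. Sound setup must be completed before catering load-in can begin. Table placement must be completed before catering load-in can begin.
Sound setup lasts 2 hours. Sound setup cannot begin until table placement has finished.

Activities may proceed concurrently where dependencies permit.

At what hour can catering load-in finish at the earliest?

18

Table placement has no prerequisites, so it starts at hour 0 and finishes at hour 1.
Sound setup waits on table placement (finishes hour 1), so it starts at hour 1 and finishes at 1 + 2 = hour 3.
Linen setting waits on table placement (finishes hour 1), so it starts at hour 1 and finishes at 1 + 8 = hour 9.
For catering load-in: linen setting (finishes hour 9); sound setup (finishes hour 3); table placement (finishes hour 1). Taking the maximum gives a start of hour 9, and it finishes at 9 + 9 = hour 18.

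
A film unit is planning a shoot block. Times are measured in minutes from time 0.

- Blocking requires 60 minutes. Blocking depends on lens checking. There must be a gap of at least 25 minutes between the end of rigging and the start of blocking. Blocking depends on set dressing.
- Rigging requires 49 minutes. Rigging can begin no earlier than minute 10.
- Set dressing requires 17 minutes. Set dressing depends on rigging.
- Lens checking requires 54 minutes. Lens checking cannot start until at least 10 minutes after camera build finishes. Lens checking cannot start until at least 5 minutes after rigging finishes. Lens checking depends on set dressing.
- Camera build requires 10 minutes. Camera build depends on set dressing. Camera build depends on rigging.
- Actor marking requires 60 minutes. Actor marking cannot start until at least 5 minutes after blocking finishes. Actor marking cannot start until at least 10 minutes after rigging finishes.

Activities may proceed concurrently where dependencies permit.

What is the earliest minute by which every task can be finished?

275

Rigging waits on its own release at minute 10, so it starts at minute 10 and finishes at 10 + 49 = minute 59.
After rigging (finishes minute 59), set dressing can start at minute 59 and finishes at minute 76.
Camera build needs all of set dressing (finishes minute 76); rigging (finishes minute 59). That puts its earliest start at minute 76; it finishes at 76 + 10 = minute 86.
Lens checking cannot start until camera build (finishes minute 86, plus 10-minute gap → minute 96); rigging (finishes minute 59, plus 5-minute gap → minute 64); set dressing (finishes minute 76). The controlling bound is minute 96, so lens checking finishes at 96 + 54 = minute 150.
Blocking cannot start until lens checking (finishes minute 150); rigging (finishes minute 59, plus 25-minute gap → minute 84); set dressing (finishes minute 76). The controlling bound is minute 150, so blocking finishes at 150 + 60 = minute 210.
For actor marking: blocking (finishes minute 210, plus 5-minute gap → minute 215); rigging (finishes minute 59, plus 10-minute gap → minute 69). Taking the maximum gives a start of minute 215, and it finishes at 215 + 60 = minute 275.
All tasks are finished once the last one completes. Finish times: Rigging at 59, Set dressing at 76, Camera build at 86, Lens checking at 150, Blocking at 210, Actor marking at 275. The latest is minute 275.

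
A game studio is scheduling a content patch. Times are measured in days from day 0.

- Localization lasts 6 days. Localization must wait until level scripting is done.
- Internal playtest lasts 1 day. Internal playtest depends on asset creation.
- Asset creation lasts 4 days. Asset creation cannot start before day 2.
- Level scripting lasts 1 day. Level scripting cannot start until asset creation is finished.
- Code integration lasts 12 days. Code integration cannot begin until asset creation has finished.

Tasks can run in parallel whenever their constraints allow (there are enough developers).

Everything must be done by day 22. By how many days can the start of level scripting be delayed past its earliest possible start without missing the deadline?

After its own release at day 2, asset creation can start at day 2 and finishes at day 6.
After asset creation (finishes day 6), level scripting can start at day 6 and finishes at day 7.

Working backward from the deadline:
Localization has no dependents, so it just needs to finish by day 22. Starting by 22 − 6 = day 16 achieves that.
Level scripting feeds into localization (must start by day 16); so level scripting must finish by day 16 and therefore start by day 15.
So level scripting can start as early as day 6 and as late as day 15, giving 15 − 6 = 9 days of slack.

9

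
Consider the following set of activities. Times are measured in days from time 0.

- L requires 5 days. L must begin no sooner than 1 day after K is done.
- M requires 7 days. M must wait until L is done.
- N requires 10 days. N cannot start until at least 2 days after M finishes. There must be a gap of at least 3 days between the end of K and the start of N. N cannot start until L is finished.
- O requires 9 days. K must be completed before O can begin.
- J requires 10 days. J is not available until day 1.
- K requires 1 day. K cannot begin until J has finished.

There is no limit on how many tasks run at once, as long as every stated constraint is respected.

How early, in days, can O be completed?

21

After its own release at day 1, J can start at day 1 and finishes at day 11.
K cannot begin until J (finishes day 11). It runs from day 11 to 11 + 1 = day 12.
After K (finishes day 12), O can start at day 12 and finishes at day 21.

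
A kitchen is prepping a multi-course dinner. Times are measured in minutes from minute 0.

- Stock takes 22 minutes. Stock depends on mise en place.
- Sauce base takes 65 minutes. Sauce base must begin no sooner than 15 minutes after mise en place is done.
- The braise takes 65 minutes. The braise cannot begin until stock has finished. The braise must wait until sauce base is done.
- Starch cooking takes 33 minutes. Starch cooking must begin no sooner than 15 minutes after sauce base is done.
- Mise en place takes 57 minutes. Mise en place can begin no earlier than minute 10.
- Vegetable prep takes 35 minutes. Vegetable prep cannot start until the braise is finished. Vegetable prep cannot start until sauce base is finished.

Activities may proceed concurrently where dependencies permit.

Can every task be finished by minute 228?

Mise en place waits on its own release at minute 10, so it starts at minute 10 and finishes at 10 + 57 = minute 67.
Sauce base waits on mise en place (finishes minute 67, plus 15-minute gap → minute 82), so it starts at minute 82 and finishes at 82 + 65 = minute 147.
Starch cooking waits on sauce base (finishes minute 147, plus 15-minute gap → minute 162), so it starts at minute 162 and finishes at 162 + 33 = minute 195.
After mise en place (finishes minute 67), stock can start at minute 67 and finishes at minute 89.
The braise has to wait for stock (finishes minute 89); sauce base (finishes minute 147). The latest of these is minute 147, so the braise runs minute 147 to 147 + 65 = minute 212.
Vegetable prep has to wait for the braise (finishes minute 212); sauce base (finishes minute 147). The latest of these is minute 212, so vegetable prep runs minute 212 to 212 + 35 = minute 247.
The earliest everything can be done is minute 247, which is after the deadline of 228, so it is not possible.

No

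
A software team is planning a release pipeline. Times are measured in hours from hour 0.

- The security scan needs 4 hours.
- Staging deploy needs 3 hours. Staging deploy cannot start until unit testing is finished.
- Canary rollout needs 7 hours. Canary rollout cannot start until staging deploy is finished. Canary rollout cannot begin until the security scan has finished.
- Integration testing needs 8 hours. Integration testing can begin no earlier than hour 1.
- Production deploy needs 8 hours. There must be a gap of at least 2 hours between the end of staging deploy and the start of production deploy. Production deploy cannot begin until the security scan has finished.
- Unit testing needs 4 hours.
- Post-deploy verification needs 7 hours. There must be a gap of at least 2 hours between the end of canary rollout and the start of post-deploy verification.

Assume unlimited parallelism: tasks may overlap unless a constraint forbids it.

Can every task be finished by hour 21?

The security scan can start immediately at hour 0; it finishes at hour 4.
Integration testing cannot begin until its own release at hour 1. It runs from hour 1 to 1 + 8 = hour 9.
Unit testing can start immediately at hour 0; it finishes at hour 4.
Staging deploy cannot begin until unit testing (finishes hour 4). It runs from hour 4 to 4 + 3 = hour 7.
Production deploy has to wait for staging deploy (finishes hour 7, plus 2-hour gap → hour 9); the security scan (finishes hour 4). The latest of these is hour 9, so production deploy runs hour 9 to 9 + 8 = hour 17.
For canary rollout: staging deploy (finishes hour 7); the security scan (finishes hour 4). Taking the maximum gives a start of hour 7, and it finishes at 7 + 7 = hour 14.
Post-deploy verification waits on canary rollout (finishes hour 14, plus 2-hour gap → hour 16), so it starts at hour 16 and finishes at 16 + 7 = hour 23.
The earliest everything can be done is hour 23, which is after the deadline of 21, so it is not possible.

No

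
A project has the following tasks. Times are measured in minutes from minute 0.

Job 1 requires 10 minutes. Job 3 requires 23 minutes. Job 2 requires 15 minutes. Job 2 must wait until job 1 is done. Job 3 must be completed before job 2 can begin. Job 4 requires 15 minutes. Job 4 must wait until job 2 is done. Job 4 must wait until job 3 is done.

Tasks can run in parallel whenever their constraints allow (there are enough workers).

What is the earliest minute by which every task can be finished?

53

Job 3 has no prerequisites, so it starts at minute 0 and finishes at minute 23.
Nothing blocks job 1, so it runs from minute 0 to minute 10.
Job 2 needs all of job 1 (finishes minute 10); job 3 (finishes minute 23). That puts its earliest start at minute 23; it finishes at 23 + 15 = minute 38.
Job 4 has to wait for job 2 (finishes minute 38); job 3 (finishes minute 23). The latest of these is minute 38, so job 4 runs minute 38 to 38 + 15 = minute 53.
All tasks are finished once the last one completes. Finish times: Job 1 at 10, Job 2 at 38, Job 3 at 23, Job 4 at 53. The latest is minute 53.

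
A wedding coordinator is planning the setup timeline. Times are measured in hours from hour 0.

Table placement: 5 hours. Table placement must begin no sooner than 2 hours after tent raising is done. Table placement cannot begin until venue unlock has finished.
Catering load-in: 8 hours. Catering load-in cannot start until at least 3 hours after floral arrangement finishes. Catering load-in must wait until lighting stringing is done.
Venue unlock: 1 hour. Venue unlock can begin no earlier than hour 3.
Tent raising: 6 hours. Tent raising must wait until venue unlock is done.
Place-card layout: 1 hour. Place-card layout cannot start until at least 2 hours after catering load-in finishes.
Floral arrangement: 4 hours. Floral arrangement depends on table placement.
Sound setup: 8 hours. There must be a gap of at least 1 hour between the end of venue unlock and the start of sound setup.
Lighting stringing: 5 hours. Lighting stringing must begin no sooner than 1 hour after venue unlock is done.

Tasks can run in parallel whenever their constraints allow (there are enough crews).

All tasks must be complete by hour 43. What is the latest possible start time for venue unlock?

To finish by hour 43, place-card layout (duration 1) must start no later than hour 42.
Since place-card layout (must start by hour 42, minus 2-hour gap → hour 40) depends on it, catering load-in must finish by hour 40. Backing off its 8-hour duration gives a latest start of hour 32.
Since catering load-in (must start by hour 32, minus 3-hour gap → hour 29) depends on it, floral arrangement must finish by hour 29. Backing off its 4-hour duration gives a latest start of hour 25.
Table placement has to be done before floral arrangement (must start by hour 25). That means finishing by hour 25, i.e. starting by 25 − 5 = hour 20.
Tent raising feeds into table placement (must start by hour 20, minus 2-hour gap → hour 18); so tent raising must finish by hour 18 and therefore start by hour 12.
Lighting stringing has to be done before catering load-in (must start by hour 32). That means finishing by hour 32, i.e. starting by 32 − 5 = hour 27.
Nothing follows sound setup; the deadline of hour 43 is its only limit. It must start by 43 − 8 = hour 35.
For venue unlock: tent raising (must start by hour 12); table placement (must start by hour 20); lighting stringing (must start by hour 27, minus 1-hour gap → hour 26); sound setup (must start by hour 35, minus 1-hour gap → hour 34). The most restrictive is hour 12; with a 1-hour duration, venue unlock must start by hour 11.

11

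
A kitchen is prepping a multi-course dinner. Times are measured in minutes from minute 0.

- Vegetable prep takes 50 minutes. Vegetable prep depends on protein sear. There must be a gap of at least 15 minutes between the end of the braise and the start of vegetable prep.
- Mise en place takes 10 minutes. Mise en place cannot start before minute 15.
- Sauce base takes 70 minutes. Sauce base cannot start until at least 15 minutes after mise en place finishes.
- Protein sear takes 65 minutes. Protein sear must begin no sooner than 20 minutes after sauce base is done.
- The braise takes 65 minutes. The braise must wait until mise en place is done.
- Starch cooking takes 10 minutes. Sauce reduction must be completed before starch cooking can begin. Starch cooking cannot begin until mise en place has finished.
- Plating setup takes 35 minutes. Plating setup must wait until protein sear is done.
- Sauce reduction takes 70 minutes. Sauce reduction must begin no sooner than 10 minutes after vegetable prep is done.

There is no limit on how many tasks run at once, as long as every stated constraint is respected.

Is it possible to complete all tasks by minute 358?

Mise en place cannot begin until its own release at minute 15. It runs from minute 15 to 15 + 10 = minute 25.
The braise waits on mise en place (finishes minute 25), so it starts at minute 25 and finishes at 25 + 65 = minute 90.
After mise en place (finishes minute 25, plus 15-minute gap → minute 40), sauce base can start at minute 40 and finishes at minute 110.
Protein sear waits on sauce base (finishes minute 110, plus 20-minute gap → minute 130), so it starts at minute 130 and finishes at 130 + 65 = minute 195.
After protein sear (finishes minute 195), plating setup can start at minute 195 and finishes at minute 230.
Vegetable prep has to wait for protein sear (finishes minute 195); the braise (finishes minute 90, plus 15-minute gap → minute 105). The latest of these is minute 195, so vegetable prep runs minute 195 to 195 + 50 = minute 245.
Sauce reduction waits on vegetable prep (finishes minute 245, plus 10-minute gap → minute 255), so it starts at minute 255 and finishes at 255 + 70 = minute 325.
Starch cooking cannot start until sauce reduction (finishes minute 325); mise en place (finishes minute 25). The controlling bound is minute 325, so starch cooking finishes at 325 + 10 = minute 335.
Every task is finished by minute 335, which is no later than the deadline of 358, so the schedule is feasible.

Yes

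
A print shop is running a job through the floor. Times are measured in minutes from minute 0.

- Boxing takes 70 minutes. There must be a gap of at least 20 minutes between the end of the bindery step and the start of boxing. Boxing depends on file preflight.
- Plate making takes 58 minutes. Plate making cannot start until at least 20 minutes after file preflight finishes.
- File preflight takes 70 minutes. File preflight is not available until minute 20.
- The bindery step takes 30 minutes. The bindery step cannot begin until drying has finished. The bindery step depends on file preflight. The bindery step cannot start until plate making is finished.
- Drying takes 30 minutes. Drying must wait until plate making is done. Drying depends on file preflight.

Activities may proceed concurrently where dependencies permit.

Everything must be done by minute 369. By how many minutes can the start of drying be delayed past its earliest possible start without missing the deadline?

51

File preflight cannot begin until its own release at minute 20. It runs from minute 20 to 20 + 70 = minute 90.
After file preflight (finishes minute 90, plus 20-minute gap → minute 110), plate making can start at minute 110 and finishes at minute 168.
Drying cannot start until plate making (finishes minute 168); file preflight (finishes minute 90). The controlling bound is minute 168, so drying finishes at 168 + 30 = minute 198.

Working backward from the deadline:
Boxing must finish by minute 369; it takes 70 minutes, so it must start by 369 − 70 = minute 299.
The bindery step must finish before boxing (must start by minute 299, minus 20-minute gap → minute 279). With a 30-minute duration, the bindery step must start by 279 − 30 = minute 249.
Drying must finish before the bindery step (must start by minute 249). With a 30-minute duration, drying must start by 249 − 30 = minute 219.
So drying can start as early as minute 168 and as late as minute 219, giving 219 − 168 = 51 minutes of slack.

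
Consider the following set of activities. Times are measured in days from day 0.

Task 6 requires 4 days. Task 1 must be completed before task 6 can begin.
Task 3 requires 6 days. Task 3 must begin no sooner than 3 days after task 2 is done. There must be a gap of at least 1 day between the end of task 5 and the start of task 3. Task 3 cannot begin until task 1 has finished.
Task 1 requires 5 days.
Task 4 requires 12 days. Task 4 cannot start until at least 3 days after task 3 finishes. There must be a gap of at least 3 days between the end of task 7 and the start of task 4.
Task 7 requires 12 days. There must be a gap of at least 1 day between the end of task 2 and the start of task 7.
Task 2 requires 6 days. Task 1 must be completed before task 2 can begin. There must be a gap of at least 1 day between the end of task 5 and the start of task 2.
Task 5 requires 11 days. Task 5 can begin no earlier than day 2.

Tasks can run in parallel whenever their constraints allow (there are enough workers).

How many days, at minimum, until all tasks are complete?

48

Task 5 waits on its own release at day 2, so it starts at day 2 and finishes at 2 + 11 = day 13.
Task 1 has no prerequisites, so it starts at day 0 and finishes at day 5.
Task 6 cannot begin until task 1 (finishes day 5). It runs from day 5 to 5 + 4 = day 9.
For task 2: task 1 (finishes day 5); task 5 (finishes day 13, plus 1-day gap → day 14). Taking the maximum gives a start of day 14, and it finishes at 14 + 6 = day 20.
Task 7 waits on task 2 (finishes day 20, plus 1-day gap → day 21), so it starts at day 21 and finishes at 21 + 12 = day 33.
Task 3 cannot start until task 2 (finishes day 20, plus 3-day gap → day 23); task 5 (finishes day 13, plus 1-day gap → day 14); task 1 (finishes day 5). The controlling bound is day 23, so task 3 finishes at 23 + 6 = day 29.
Task 4 needs all of task 3 (finishes day 29, plus 3-day gap → day 32); task 7 (finishes day 33, plus 3-day gap → day 36). That puts its earliest start at day 36; it finishes at 36 + 12 = day 48.
All tasks are finished once the last one completes. Finish times: Task 1 at 5, Task 2 at 20, Task 3 at 29, Task 4 at 48, Task 5 at 13, Task 6 at 9, Task 7 at 33. The latest is day 48.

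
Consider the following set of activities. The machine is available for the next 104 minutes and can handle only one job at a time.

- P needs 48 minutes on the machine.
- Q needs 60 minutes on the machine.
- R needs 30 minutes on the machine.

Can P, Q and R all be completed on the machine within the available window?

No

Running back to back, the jobs need 48 + 60 + 30 = 138 minutes on the machine.
Since 138 > 104, they cannot all fit.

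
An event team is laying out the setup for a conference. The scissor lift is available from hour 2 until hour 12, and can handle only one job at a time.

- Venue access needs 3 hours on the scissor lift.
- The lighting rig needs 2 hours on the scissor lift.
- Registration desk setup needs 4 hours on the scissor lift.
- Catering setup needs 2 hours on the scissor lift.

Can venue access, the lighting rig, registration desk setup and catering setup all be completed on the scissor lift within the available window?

The scissor lift window is 12 − 2 = 10 hours.
Running back to back, the jobs need 3 + 2 + 4 + 2 = 11 hours on the scissor lift.
Since 11 > 10, they cannot all fit.

No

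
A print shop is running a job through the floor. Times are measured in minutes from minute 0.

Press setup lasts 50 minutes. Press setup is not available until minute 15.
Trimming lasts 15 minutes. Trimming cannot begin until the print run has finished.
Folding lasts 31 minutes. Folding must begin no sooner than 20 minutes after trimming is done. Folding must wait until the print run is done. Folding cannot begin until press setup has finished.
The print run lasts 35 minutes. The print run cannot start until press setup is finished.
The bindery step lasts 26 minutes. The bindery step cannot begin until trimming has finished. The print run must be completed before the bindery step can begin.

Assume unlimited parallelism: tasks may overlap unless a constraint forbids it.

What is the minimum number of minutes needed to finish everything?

166

Press setup waits on its own release at minute 15, so it starts at minute 15 and finishes at 15 + 50 = minute 65.
The print run cannot begin until press setup (finishes minute 65). It runs from minute 65 to 65 + 35 = minute 100.
Trimming waits on the print run (finishes minute 100), so it starts at minute 100 and finishes at 100 + 15 = minute 115.
For the bindery step: trimming (finishes minute 115); the print run (finishes minute 100). Taking the maximum gives a start of minute 115, and it finishes at 115 + 26 = minute 141.
Folding cannot start until trimming (finishes minute 115, plus 20-minute gap → minute 135); the print run (finishes minute 100); press setup (finishes minute 65). The controlling bound is minute 135, so folding finishes at 135 + 31 = minute 166.
All tasks are finished once the last one completes. Finish times: Press setup at 65, The print run at 100, Trimming at 115, Folding at 166, The bindery step at 141. The latest is minute 166.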